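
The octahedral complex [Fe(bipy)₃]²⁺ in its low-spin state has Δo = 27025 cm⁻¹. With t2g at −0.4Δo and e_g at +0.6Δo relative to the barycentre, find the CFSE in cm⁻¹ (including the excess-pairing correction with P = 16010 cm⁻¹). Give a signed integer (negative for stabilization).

bipy is neutral, so the +2 overall charge sits on Fe: oxidation state +2.
Fe²⁺: group 8, so d-count = 8 − 2 = 6.
Configuration: t2g^6 e_g^0.
The orbital stabilization is -2.4Δo = -2.4 × 27025 = -64860 cm⁻¹.
Pairing penalty: 3 pairs vs 1 in the high-spin reference → 2 extra × P = 32020 cm⁻¹.
Net CFSE = -64860 + 32020 = -32840 cm⁻¹.

-32840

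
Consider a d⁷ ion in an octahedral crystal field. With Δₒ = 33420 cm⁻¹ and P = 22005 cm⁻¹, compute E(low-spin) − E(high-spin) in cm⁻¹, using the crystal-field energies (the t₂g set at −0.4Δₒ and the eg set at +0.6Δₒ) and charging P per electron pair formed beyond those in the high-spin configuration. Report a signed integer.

-11415

In the high-spin limit (t₂g⁵ eg²) the orbital term is -0.8Δₒ = -26736 cm⁻¹, with no excess pairing.
Low-spin t₂g⁶ eg¹ gives -1.8Δₒ = -60156 cm⁻¹, but forming 1 extra pair costs 1P = 22005 cm⁻¹, so E(LS) = -60156 + 22005 = -38151 cm⁻¹.
E(LS) − E(HS) = -38151 − (-26736) = -11415 cm⁻¹.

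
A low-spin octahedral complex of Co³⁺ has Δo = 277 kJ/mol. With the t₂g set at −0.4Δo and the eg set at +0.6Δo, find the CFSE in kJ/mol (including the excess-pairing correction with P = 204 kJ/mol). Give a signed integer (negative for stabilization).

-257

Group 9 minus oxidation state +3 gives a d⁶ configuration for Co³⁺.
The d⁶ electrons fill as t₂g⁶ eg⁰.
CFSE(orbital) = 6×(-0.4Δo) + 0×(0.6Δo) = -2.4Δo; with Δo = 277 kJ/mol that is -665 kJ/mol.
Relative to high-spin t₂g⁴ eg² (1 paired), the low-spin configuration has 2 additional pairs, contributing +2 × 204 = +408 kJ/mol.
Overall CFSE = -665 + 408 = -257 kJ/mol.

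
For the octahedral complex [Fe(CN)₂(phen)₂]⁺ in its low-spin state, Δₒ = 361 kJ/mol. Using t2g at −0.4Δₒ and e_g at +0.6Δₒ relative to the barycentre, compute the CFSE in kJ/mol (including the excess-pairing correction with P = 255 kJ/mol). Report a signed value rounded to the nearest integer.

-212

Ligand charges: 2×(-1) from CN⁻ and 2×(+0) from phen sum to -2; with overall charge +1, Fe is +3.
Fe is in group 8, so Fe³⁺ is d⁵ (8 − 3 = 5).
Configuration: t2g^5 e_g^0.
Orbital CFSE = 5(-0.4) + 0(0.6) = -2.0Δₒ = -2.0 × 361 = -722 kJ/mol.
High-spin d⁵ would be t2g^3 e_g^2 with 0 pairs; low-spin has 2, so 2 excess pairs cost +2P = +510 kJ/mol.
Combining: -722 + 510 = -212 kJ/mol.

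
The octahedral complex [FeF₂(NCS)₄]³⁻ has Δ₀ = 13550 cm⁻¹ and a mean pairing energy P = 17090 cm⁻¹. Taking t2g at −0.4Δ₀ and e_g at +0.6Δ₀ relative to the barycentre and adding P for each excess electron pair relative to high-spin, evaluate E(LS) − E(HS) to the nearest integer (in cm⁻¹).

7080

Ligand charges: 2×(-1) from F⁻ and 4×(-1) from NCS⁻ sum to -6; with overall charge -3, Fe is +3.
Fe³⁺: group 8, so d-count = 8 − 3 = 5.
High-spin: t2g^3 e_g^2, CFSE = 0.0Δ₀ = 0 cm⁻¹.
Low-spin t2g^5 e_g^0 gives -2.0Δ₀ = -27100 cm⁻¹, but forming 2 extra pairs costs 2P = 34180 cm⁻¹, so E(LS) = -27100 + 34180 = 7080 cm⁻¹.
The difference is 7080 − (0) = 7080 cm⁻¹, so high-spin lies lower.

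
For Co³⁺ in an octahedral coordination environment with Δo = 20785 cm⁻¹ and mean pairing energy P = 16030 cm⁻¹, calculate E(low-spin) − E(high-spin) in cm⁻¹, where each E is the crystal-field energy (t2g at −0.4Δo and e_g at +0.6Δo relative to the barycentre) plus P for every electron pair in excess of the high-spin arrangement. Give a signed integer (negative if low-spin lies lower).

-9510

Group 9 minus oxidation state +3 gives a d⁶ configuration for Co³⁺.
High-spin: t2g^4 e_g^2, CFSE = -0.4Δo = -8314 cm⁻¹.
For low-spin the configuration is t2g^6 e_g^0: orbital energy -2.4 × 20785 = -49884 cm⁻¹, and 2 additional pairs relative to high-spin add 32060 cm⁻¹, giving -17824 cm⁻¹.
The difference is -17824 − (-8314) = -9510 cm⁻¹, so low-spin lies lower.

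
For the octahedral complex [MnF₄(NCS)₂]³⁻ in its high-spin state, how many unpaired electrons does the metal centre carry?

4

Ligand charges: 4×(-1) from F⁻ and 2×(-1) from NCS⁻ sum to -6; with overall charge -3, Mn is +3.
Group 7 minus oxidation state +3 gives a d⁴ configuration for Mn³⁺.
Configuration: t₂g³ eg¹, giving 4 unpaired electrons.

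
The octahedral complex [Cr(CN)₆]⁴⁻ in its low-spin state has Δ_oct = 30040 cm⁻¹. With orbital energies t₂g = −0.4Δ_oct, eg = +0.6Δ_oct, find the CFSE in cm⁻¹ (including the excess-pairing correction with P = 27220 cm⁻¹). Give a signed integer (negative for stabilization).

Each CN⁻ contributes -1; 6 × (-1) = -6. With overall charge -4, Cr is in the +2 oxidation state.
Cr sits in group 6; removing 2 electrons leaves Cr²⁺ with 6 − 2 = 4 d electrons.
The d⁴ electrons fill as t₂g⁴ eg⁰.
CFSE(orbital) = 4×(-0.4Δ_oct) + 0×(0.6Δ_oct) = -1.6Δ_oct; with Δ_oct = 30040 cm⁻¹ that is -48064 cm⁻¹.
Relative to high-spin t₂g³ eg¹ (0 paired), the low-spin configuration has 1 additional pair, contributing +1 × 27220 = +27220 cm⁻¹.
Net CFSE = -48064 + 27220 = -20844 cm⁻¹.

-20844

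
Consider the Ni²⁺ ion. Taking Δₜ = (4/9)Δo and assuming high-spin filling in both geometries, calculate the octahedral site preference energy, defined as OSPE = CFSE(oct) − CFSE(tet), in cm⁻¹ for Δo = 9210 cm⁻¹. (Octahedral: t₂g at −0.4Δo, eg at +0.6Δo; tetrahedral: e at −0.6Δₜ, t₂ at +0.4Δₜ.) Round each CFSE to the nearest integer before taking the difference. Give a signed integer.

-7777

Ni sits in group 10; removing 2 electrons leaves Ni²⁺ with 10 − 2 = 8 d electrons.
Octahedral (high-spin): t₂g⁶ eg², CFSE = 6(−0.4) + 2(+0.6) = -1.2Δo = -1.2 × 9210 = -11052 cm⁻¹.
In a tetrahedral site the filling is e⁴ t₂⁴: CFSE(tet) = -0.8Δₜ = -0.8 × (4/9)(9210) = -3275 cm⁻¹.
OSPE = -11052 − (-3275) = -7777 cm⁻¹.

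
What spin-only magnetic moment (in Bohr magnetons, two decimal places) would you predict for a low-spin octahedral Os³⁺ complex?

Os is in group 8, so Os³⁺ is d⁵ (8 − 3 = 5).
Configuration: t2g^5 e_g^0 → 1 unpaired electron.
μ(spin-only) = √[1(1+2)] = √3 ≈ 1.73 Bohr magnetons.

1.73 Bohr magnetons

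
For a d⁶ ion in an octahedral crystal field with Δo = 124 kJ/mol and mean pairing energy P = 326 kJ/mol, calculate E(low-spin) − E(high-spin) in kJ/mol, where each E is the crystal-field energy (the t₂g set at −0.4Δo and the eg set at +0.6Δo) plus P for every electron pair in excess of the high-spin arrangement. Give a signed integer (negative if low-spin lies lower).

404

High-spin d⁶ fills as t₂g⁴ eg² with CFSE 4(−0.4) + 2(+0.6) = -0.4Δo = -50 kJ/mol.
Low-spin t₂g⁶ eg⁰ gives -2.4Δo = -298 kJ/mol, but forming 2 extra pairs costs 2P = 652 kJ/mol, so E(LS) = -298 + 652 = 354 kJ/mol.
E(LS) − E(HS) = 354 − (-50) = 404 kJ/mol.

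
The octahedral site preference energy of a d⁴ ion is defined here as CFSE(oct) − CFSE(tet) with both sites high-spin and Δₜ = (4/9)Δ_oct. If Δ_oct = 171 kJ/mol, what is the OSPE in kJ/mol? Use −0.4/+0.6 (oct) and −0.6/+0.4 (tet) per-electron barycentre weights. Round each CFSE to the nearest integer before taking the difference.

-73

Octahedral high-spin t2g^3 e_g^1: CFSE = -0.6 × 171 = -103 kJ/mol.
Tetrahedral: e^2 t2^2, CFSE = 2(−0.6) + 2(+0.4) = -0.4Δₜ = -0.4 × (4/9) × 171 = -30 kJ/mol.
Subtracting, OSPE = -103 − (-30) = -73 kJ/mol.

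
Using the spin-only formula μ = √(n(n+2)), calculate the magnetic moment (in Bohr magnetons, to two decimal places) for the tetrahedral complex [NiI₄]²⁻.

Each I⁻ contributes -1; 4 × (-1) = -4. With overall charge -2, Ni is in the +2 oxidation state.
Ni sits in group 10; removing 2 electrons leaves Ni²⁺ with 10 − 2 = 8 d electrons.
Tetrahedral fields are weak (Δₜ ≈ 4/9 Δₒ), so electrons fill high-spin.
Configuration: e⁴ t₂⁴ → 2 unpaired electrons.
μ(spin-only) = √[2(2+2)] = √8 ≈ 2.83 Bohr magnetons.

2.83 Bohr magnetons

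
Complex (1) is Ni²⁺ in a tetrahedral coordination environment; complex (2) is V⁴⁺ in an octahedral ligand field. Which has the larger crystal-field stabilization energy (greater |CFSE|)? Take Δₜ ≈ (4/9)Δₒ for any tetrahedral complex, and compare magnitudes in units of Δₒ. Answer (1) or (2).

(1): Group 10 minus oxidation state +2 gives a d⁸ configuration for Ni²⁺; Tetrahedral fields are weak (Δₜ ≈ 4/9 Δₒ), so electrons fill high-spin; e^4 t2^4, CFSE = -0.8Δₜ ≈ -0.36Δₒ.
(2): V⁴⁺: group 5, so d-count = 5 − 4 = 1; t2g^1 e_g^0, CFSE = -0.4Δₒ.
So (2) has the larger |CFSE|.

(2)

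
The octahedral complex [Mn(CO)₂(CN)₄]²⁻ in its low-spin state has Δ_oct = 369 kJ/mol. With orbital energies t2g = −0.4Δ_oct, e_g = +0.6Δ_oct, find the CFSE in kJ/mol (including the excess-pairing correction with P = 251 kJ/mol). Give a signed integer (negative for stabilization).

Ligand charges: 2×(+0) from CO and 4×(-1) from CN⁻ sum to -4; with overall charge -2, Mn is +2.
Mn is in group 7, so Mn²⁺ is d⁵ (7 − 2 = 5).
Configuration: t2g^5 e_g^0.
CFSE(orbital) = 5×(-0.4Δ_oct) + 0×(0.6Δ_oct) = -2.0Δ_oct; with Δ_oct = 369 kJ/mol that is -738 kJ/mol.
Relative to high-spin t2g^3 e_g^2 (0 paired), the low-spin configuration has 2 additional pairs, contributing +2 × 251 = +502 kJ/mol.
Combining: -738 + 502 = -236 kJ/mol.

-236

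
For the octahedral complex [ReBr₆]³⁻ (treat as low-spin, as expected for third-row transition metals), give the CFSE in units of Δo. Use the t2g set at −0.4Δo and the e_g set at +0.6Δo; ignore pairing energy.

Each Br⁻ contributes -1; 6 × (-1) = -6. With overall charge -3, Re is in the +3 oxidation state.
Re sits in group 7; removing 3 electrons leaves Re³⁺ with 7 − 3 = 4 d electrons.
Configuration: t2g^4 e_g^0.
CFSE = 4(-0.4Δo) + 0(0.6Δo) = -1.6Δo + 0.0Δo = -1.6Δo.

-1.6 Δo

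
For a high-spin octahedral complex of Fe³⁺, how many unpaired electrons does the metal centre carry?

Fe is in group 8, so Fe³⁺ is d⁵ (8 − 3 = 5).
Configuration: t₂g³ eg², giving 5 unpaired electrons.

5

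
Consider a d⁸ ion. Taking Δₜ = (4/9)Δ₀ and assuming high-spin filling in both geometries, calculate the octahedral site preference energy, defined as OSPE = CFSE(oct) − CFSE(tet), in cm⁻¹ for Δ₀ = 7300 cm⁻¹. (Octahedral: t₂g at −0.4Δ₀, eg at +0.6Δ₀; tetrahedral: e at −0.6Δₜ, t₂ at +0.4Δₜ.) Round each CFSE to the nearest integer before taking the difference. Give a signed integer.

-6164

In an octahedral site d⁸ (HS) is t₂g⁶ eg², giving CFSE(oct) = -1.2Δ₀ = -8760 cm⁻¹.
Tetrahedral: e⁴ t₂⁴, CFSE = 4(−0.6) + 4(+0.4) = -0.8Δₜ = -0.8 × (4/9) × 7300 = -2596 cm⁻¹.
OSPE = -8760 − (-2596) = -6164 cm⁻¹.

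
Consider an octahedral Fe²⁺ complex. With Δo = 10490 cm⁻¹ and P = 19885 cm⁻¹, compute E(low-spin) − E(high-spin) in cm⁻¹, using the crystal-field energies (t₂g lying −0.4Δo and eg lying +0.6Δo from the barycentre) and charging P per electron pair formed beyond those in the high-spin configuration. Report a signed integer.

18790

Group 8 minus oxidation state +2 gives a d⁶ configuration for Fe²⁺.
High-spin: t₂g⁴ eg², CFSE = -0.4Δo = -4196 cm⁻¹.
Low-spin t₂g⁶ eg⁰ gives -2.4Δo = -25176 cm⁻¹, but forming 2 extra pairs costs 2P = 39770 cm⁻¹, so E(LS) = -25176 + 39770 = 14594 cm⁻¹.
E(LS) − E(HS) = 14594 − (-4196) = 18790 cm⁻¹.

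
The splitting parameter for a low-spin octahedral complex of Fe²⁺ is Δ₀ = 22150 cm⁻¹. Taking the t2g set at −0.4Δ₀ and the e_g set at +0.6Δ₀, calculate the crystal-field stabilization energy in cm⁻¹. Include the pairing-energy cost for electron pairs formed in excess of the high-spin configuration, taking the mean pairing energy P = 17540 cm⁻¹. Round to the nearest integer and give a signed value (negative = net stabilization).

-18080

Fe²⁺: group 8, so d-count = 8 − 2 = 6.
Electron filling gives t2g^6 e_g^0.
CFSE(orbital) = 6×(-0.4Δ₀) + 0×(0.6Δ₀) = -2.4Δ₀; with Δ₀ = 22150 cm⁻¹ that is -53160 cm⁻¹.
Relative to high-spin t2g^4 e_g^2 (1 paired), the low-spin configuration has 2 additional pairs, contributing +2 × 17540 = +35080 cm⁻¹.
Combining: -53160 + 35080 = -18080 cm⁻¹.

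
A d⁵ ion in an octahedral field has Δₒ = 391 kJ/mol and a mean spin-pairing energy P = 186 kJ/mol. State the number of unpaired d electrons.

Δₒ > P, so pairing is preferred: the ground state is low-spin.
Filling d⁵ accordingly: t₂g⁵ eg⁰.
Unpaired electrons: 1.

1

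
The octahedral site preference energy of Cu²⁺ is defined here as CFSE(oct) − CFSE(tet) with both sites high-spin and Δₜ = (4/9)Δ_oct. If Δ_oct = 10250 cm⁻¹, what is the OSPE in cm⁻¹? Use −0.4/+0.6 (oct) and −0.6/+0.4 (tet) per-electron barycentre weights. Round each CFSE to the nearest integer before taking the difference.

Group 11 minus oxidation state +2 gives a d⁹ configuration for Cu²⁺.
Octahedral (high-spin): t2g^6 e_g^3, CFSE = 6(−0.4) + 3(+0.6) = -0.6Δ_oct = -0.6 × 10250 = -6150 cm⁻¹.
In a tetrahedral site the filling is e^4 t2^5: CFSE(tet) = -0.4Δₜ = -0.4 × (4/9)(10250) = -1822 cm⁻¹.
OSPE = -6150 − (-1822) = -4328 cm⁻¹.

-4328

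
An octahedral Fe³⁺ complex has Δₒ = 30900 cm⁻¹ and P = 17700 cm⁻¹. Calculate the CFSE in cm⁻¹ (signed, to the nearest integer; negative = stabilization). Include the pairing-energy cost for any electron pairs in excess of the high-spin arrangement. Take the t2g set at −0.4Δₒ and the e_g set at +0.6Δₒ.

-26400

Fe sits in group 8; removing 3 electrons leaves Fe³⁺ with 8 − 3 = 5 d electrons.
Since Δₒ = 30900 cm⁻¹ > P = 17700 cm⁻¹, the complex adopts the low-spin configuration.
Filling d⁵ accordingly: t2g^5 e_g^0.
Orbital CFSE = -2.0Δₒ = -2.0 × 30900 = -61800 cm⁻¹.
Excess pairs vs high-spin: 2 − 0 = 2; pairing cost = +35400 cm⁻¹.
Net CFSE = -61800 + 35400 = -26400 cm⁻¹.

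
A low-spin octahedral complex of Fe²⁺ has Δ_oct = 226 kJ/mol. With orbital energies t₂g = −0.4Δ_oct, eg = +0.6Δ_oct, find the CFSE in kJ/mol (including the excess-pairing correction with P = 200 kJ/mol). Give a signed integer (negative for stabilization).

Fe is in group 8, so Fe²⁺ is d⁶ (8 − 2 = 6).
The d⁶ electrons fill as t₂g⁶ eg⁰.
CFSE(orbital) = 6×(-0.4Δ_oct) + 0×(0.6Δ_oct) = -2.4Δ_oct; with Δ_oct = 226 kJ/mol that is -542 kJ/mol.
Relative to high-spin t₂g⁴ eg² (1 paired), the low-spin configuration has 2 additional pairs, contributing +2 × 200 = +400 kJ/mol.
Combining: -542 + 400 = -142 kJ/mol.

-142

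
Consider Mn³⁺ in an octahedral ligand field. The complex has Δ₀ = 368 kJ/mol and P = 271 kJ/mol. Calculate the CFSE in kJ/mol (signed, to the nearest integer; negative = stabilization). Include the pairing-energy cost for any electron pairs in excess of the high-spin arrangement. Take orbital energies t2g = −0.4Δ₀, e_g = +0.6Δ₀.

Mn³⁺: group 7, so d-count = 7 − 3 = 4.
Here Δ₀ > P (368 > 271), so the low-spin state is favoured.
Configuration: t2g^4 e_g^0.
Orbital CFSE = -1.6Δ₀ = -1.6 × 368 = -589 kJ/mol.
Excess pairs vs high-spin: 1 − 0 = 1; pairing cost = +271 kJ/mol.
Net CFSE = -589 + 271 = -318 kJ/mol.

-318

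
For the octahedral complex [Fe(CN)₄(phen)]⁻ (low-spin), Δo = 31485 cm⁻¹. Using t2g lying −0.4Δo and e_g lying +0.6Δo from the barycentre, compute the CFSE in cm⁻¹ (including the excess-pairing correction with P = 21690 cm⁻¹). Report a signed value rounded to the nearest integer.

Ligand charges: 4×(-1) from CN⁻ and 1×(+0) from phen sum to -4; with overall charge -1, Fe is +3.
Fe is in group 8, so Fe³⁺ is d⁵ (8 − 3 = 5).
The d⁵ electrons fill as t2g^5 e_g^0.
CFSE(orbital) = 5×(-0.4Δo) + 0×(0.6Δo) = -2.0Δo; with Δo = 31485 cm⁻¹ that is -62970 cm⁻¹.
Relative to high-spin t2g^3 e_g^2 (0 paired), the low-spin configuration has 2 additional pairs, contributing +2 × 21690 = +43380 cm⁻¹.
Net CFSE = -62970 + 43380 = -19590 cm⁻¹.

-19590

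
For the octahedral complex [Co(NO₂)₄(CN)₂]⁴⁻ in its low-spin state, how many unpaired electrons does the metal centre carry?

Ligand charges: 4×(-1) from NO₂⁻ and 2×(-1) from CN⁻ sum to -6; with overall charge -4, Co is +2.
Co²⁺: group 9, so d-count = 9 − 2 = 7.
Configuration: t₂g⁶ eg¹, giving 1 unpaired electron.

1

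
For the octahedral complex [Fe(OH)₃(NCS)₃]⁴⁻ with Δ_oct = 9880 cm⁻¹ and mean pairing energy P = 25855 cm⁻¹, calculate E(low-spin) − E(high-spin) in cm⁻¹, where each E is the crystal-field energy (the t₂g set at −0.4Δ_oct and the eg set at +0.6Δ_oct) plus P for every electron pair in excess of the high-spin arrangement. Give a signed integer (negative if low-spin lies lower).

Ligand charges: 3×(-1) from OH⁻ and 3×(-1) from NCS⁻ sum to -6; with overall charge -4, Fe is +2.
Fe²⁺: group 8, so d-count = 8 − 2 = 6.
High-spin d⁶ fills as t₂g⁴ eg² with CFSE 4(−0.4) + 2(+0.6) = -0.4Δ_oct = -3952 cm⁻¹.
For low-spin the configuration is t₂g⁶ eg⁰: orbital energy -2.4 × 9880 = -23712 cm⁻¹, and 2 additional pairs relative to high-spin add 51710 cm⁻¹, giving 27998 cm⁻¹.
E(LS) − E(HS) = 27998 − (-3952) = 31950 cm⁻¹.

31950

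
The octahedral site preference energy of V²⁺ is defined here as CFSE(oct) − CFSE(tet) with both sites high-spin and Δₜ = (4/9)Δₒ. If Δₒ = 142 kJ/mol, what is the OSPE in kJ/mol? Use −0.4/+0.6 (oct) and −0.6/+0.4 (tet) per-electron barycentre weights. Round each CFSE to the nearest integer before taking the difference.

V²⁺: group 5, so d-count = 5 − 2 = 3.
In an octahedral site d³ (HS) is t₂g³ eg⁰, giving CFSE(oct) = -1.2Δₒ = -170 kJ/mol.
Tetrahedral e² t₂¹ gives -0.8Δₜ = -0.8 × (4/9) × 142 = -50 kJ/mol.
OSPE = CFSE(oct) − CFSE(tet) = -170 − (-50) = -120 kJ/mol.

-120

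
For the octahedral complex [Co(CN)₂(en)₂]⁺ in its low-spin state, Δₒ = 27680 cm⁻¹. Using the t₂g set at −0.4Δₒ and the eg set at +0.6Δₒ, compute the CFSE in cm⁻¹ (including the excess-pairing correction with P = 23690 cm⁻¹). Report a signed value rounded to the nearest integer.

-19052

Ligand charges: 2×(-1) from CN⁻ and 2×(+0) from en sum to -2; with overall charge +1, Co is +3.
Co sits in group 9; removing 3 electrons leaves Co³⁺ with 9 − 3 = 6 d electrons.
The d⁶ electrons fill as t₂g⁶ eg⁰.
Orbital CFSE = 6(-0.4) + 0(0.6) = -2.4Δₒ = -2.4 × 27680 = -66432 cm⁻¹.
Relative to high-spin t₂g⁴ eg² (1 paired), the low-spin configuration has 2 additional pairs, contributing +2 × 23690 = +47380 cm⁻¹.
Combining: -66432 + 47380 = -19052 cm⁻¹.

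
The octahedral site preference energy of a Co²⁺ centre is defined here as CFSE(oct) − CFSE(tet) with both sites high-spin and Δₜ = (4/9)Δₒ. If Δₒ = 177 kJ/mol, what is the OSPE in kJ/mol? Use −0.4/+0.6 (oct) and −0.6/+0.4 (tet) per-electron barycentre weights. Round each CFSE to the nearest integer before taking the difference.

Co²⁺: group 9, so d-count = 9 − 2 = 7.
Octahedral high-spin t₂g⁵ eg²: CFSE = -0.8 × 177 = -142 kJ/mol.
Tetrahedral e⁴ t₂³ gives -1.2Δₜ = -1.2 × (4/9) × 177 = -94 kJ/mol.
OSPE = -142 − (-94) = -48 kJ/mol.

-48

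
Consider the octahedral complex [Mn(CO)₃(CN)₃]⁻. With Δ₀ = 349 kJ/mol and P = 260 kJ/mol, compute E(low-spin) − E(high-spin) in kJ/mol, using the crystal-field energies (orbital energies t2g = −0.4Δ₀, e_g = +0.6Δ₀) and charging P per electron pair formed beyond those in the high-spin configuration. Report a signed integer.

Ligand charges: 3×(+0) from CO and 3×(-1) from CN⁻ sum to -3; with overall charge -1, Mn is +2.
Mn sits in group 7; removing 2 electrons leaves Mn²⁺ with 7 − 2 = 5 d electrons.
In the high-spin limit (t2g^3 e_g^2) the orbital term is 0.0Δ₀ = 0 kJ/mol, with no excess pairing.
Low-spin: t2g^5 e_g^0, orbital CFSE = -2.0Δ₀ = -698 kJ/mol; plus 2 excess pairs × P = +520 kJ/mol; total -178 kJ/mol.
The difference is -178 − (0) = -178 kJ/mol, so low-spin lies lower.

-178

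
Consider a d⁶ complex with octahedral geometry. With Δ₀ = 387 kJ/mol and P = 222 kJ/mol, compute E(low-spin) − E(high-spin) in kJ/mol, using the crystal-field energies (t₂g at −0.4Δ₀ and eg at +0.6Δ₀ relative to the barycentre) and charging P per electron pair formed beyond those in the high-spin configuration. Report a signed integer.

-330

In the high-spin limit (t₂g⁴ eg²) the orbital term is -0.4Δ₀ = -155 kJ/mol, with no excess pairing.
For low-spin the configuration is t₂g⁶ eg⁰: orbital energy -2.4 × 387 = -929 kJ/mol, and 2 additional pairs relative to high-spin add 444 kJ/mol, giving -485 kJ/mol.
The difference is -485 − (-155) = -330 kJ/mol, so low-spin lies lower.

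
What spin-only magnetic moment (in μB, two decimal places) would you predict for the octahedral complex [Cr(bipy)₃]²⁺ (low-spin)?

2.83 μB

bipy is neutral, so the +2 overall charge sits on Cr: oxidation state +2.
Cr sits in group 6; removing 2 electrons leaves Cr²⁺ with 6 − 2 = 4 d electrons.
Configuration: t₂g⁴ eg⁰ → 2 unpaired electrons.
μ(spin-only) = √[2(2+2)] = √8 ≈ 2.83 μB.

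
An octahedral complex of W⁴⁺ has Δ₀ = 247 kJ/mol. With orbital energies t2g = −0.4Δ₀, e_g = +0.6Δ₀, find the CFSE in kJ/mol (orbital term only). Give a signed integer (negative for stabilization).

W is in group 6, so W⁴⁺ is d² (6 − 4 = 2).
For octahedral d² the high- and low-spin configurations coincide.
Configuration: t2g^2 e_g^0.
Orbital CFSE = 2(-0.4) + 0(0.6) = -0.8Δ₀ = -0.8 × 247 = -198 kJ/mol.

-198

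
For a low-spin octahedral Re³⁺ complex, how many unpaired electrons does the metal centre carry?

2

Re³⁺: group 7, so d-count = 7 − 3 = 4.
Configuration: t₂g⁴ eg⁰, giving 2 unpaired electrons.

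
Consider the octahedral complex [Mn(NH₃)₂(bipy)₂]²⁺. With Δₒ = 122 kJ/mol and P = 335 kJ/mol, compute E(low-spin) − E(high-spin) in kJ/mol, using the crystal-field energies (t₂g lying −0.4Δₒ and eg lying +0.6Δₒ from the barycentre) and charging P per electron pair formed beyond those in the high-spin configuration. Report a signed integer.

426

Ligand charges: 2×(+0) from NH₃ and 2×(+0) from bipy sum to +0; with overall charge +2, Mn is +2.
Mn²⁺: group 7, so d-count = 7 − 2 = 5.
High-spin: t₂g³ eg², CFSE = 0.0Δₒ = 0 kJ/mol.
Low-spin: t₂g⁵ eg⁰, orbital CFSE = -2.0Δₒ = -244 kJ/mol; plus 2 excess pairs × P = +670 kJ/mol; total 426 kJ/mol.
The difference is 426 − (0) = 426 kJ/mol, so high-spin lies lower.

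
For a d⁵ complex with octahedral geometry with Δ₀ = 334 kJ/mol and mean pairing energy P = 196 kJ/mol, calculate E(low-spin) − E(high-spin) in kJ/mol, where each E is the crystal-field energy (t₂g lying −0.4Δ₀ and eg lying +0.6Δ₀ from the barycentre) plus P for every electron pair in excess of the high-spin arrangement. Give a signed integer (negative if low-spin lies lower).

-276

High-spin d⁵ fills as t₂g³ eg² with CFSE 3(−0.4) + 2(+0.6) = 0.0Δ₀ = 0 kJ/mol.
Low-spin: t₂g⁵ eg⁰, orbital CFSE = -2.0Δ₀ = -668 kJ/mol; plus 2 excess pairs × P = +392 kJ/mol; total -276 kJ/mol.
Thus E(LS) − E(HS) = -276 kJ/mol.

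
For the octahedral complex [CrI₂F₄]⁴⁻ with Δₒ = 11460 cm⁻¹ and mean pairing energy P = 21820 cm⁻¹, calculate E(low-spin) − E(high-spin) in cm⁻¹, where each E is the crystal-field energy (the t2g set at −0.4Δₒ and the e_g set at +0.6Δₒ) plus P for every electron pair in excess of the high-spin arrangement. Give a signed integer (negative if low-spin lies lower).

10360

Ligand charges: 2×(-1) from I⁻ and 4×(-1) from F⁻ sum to -6; with overall charge -4, Cr is +2.
Cr sits in group 6; removing 2 electrons leaves Cr²⁺ with 6 − 2 = 4 d electrons.
High-spin: t2g^3 e_g^1, CFSE = -0.6Δₒ = -6876 cm⁻¹.
For low-spin the configuration is t2g^4 e_g^0: orbital energy -1.6 × 11460 = -18336 cm⁻¹, and 1 additional pair relative to high-spin adds 21820 cm⁻¹, giving 3484 cm⁻¹.
Thus E(LS) − E(HS) = 10360 cm⁻¹.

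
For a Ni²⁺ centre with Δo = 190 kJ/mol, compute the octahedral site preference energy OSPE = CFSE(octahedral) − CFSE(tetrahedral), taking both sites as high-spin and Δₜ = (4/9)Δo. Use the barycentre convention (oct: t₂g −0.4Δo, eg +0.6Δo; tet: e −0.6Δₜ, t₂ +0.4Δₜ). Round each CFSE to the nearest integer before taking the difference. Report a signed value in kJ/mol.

-160

Ni²⁺: group 10, so d-count = 10 − 2 = 8.
In an octahedral site d⁸ (HS) is t2g^6 e_g^2, giving CFSE(oct) = -1.2Δo = -228 kJ/mol.
Tetrahedral: e^4 t2^4, CFSE = 4(−0.6) + 4(+0.4) = -0.8Δₜ = -0.8 × (4/9) × 190 = -68 kJ/mol.
Subtracting, OSPE = -228 − (-68) = -160 kJ/mol.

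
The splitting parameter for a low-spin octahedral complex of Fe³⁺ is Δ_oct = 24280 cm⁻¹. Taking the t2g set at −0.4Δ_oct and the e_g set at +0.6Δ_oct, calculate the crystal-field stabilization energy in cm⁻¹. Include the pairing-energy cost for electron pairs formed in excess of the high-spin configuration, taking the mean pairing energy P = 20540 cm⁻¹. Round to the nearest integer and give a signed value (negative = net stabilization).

Fe³⁺: group 8, so d-count = 8 − 3 = 5.
The d⁵ electrons fill as t2g^5 e_g^0.
Orbital CFSE = 5(-0.4) + 0(0.6) = -2.0Δ_oct = -2.0 × 24280 = -48560 cm⁻¹.
Relative to high-spin t2g^3 e_g^2 (0 paired), the low-spin configuration has 2 additional pairs, contributing +2 × 20540 = +41080 cm⁻¹.
Combining: -48560 + 41080 = -7480 cm⁻¹.

-7480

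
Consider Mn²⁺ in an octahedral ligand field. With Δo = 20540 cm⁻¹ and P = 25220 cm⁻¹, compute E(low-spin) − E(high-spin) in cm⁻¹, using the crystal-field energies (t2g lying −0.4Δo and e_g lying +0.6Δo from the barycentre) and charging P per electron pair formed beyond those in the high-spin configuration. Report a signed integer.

9360

Mn sits in group 7; removing 2 electrons leaves Mn²⁺ with 7 − 2 = 5 d electrons.
High-spin d⁵ fills as t2g^3 e_g^2 with CFSE 3(−0.4) + 2(+0.6) = 0.0Δo = 0 cm⁻¹.
Low-spin t2g^5 e_g^0 gives -2.0Δo = -41080 cm⁻¹, but forming 2 extra pairs costs 2P = 50440 cm⁻¹, so E(LS) = -41080 + 50440 = 9360 cm⁻¹.
The difference is 9360 − (0) = 9360 cm⁻¹, so high-spin lies lower.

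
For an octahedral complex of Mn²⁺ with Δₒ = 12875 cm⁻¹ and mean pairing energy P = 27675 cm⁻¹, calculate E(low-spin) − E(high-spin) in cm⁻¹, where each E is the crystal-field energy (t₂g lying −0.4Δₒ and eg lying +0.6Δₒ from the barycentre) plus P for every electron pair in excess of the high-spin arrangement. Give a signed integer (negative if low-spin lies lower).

Group 7 minus oxidation state +2 gives a d⁵ configuration for Mn²⁺.
In the high-spin limit (t₂g³ eg²) the orbital term is 0.0Δₒ = 0 cm⁻¹, with no excess pairing.
Low-spin t₂g⁵ eg⁰ gives -2.0Δₒ = -25750 cm⁻¹, but forming 2 extra pairs costs 2P = 55350 cm⁻¹, so E(LS) = -25750 + 55350 = 29600 cm⁻¹.
Thus E(LS) − E(HS) = 29600 cm⁻¹.

29600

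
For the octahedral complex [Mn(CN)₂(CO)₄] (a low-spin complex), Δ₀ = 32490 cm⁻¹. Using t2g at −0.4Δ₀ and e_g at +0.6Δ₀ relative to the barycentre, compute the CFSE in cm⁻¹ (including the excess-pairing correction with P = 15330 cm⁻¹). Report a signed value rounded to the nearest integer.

Ligand charges: 2×(-1) from CN⁻ and 4×(+0) from CO sum to -2; with overall charge +0, Mn is +2.
Mn sits in group 7; removing 2 electrons leaves Mn²⁺ with 7 − 2 = 5 d electrons.
The d⁵ electrons fill as t2g^5 e_g^0.
CFSE(orbital) = 5×(-0.4Δ₀) + 0×(0.6Δ₀) = -2.0Δ₀; with Δ₀ = 32490 cm⁻¹ that is -64980 cm⁻¹.
Relative to high-spin t2g^3 e_g^2 (0 paired), the low-spin configuration has 2 additional pairs, contributing +2 × 15330 = +30660 cm⁻¹.
Net CFSE = -64980 + 30660 = -34320 cm⁻¹.

-34320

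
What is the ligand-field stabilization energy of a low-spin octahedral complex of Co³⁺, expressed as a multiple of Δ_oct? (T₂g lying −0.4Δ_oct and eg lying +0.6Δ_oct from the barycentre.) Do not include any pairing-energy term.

-2.4 Δ_oct

Co³⁺: group 9, so d-count = 9 − 3 = 6.
Configuration: t₂g⁶ eg⁰.
CFSE = 6(-0.4Δ_oct) + 0(0.6Δ_oct) = -2.4Δ_oct + 0.0Δ_oct = -2.4Δ_oct.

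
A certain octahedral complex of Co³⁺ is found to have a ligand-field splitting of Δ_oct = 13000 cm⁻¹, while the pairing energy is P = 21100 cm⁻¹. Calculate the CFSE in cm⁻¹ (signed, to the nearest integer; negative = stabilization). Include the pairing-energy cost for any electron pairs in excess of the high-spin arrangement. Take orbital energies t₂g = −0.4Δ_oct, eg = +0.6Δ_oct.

Co³⁺: group 9, so d-count = 9 − 3 = 6.
Δ_oct < P, so pairing is avoided: the ground state is high-spin.
That gives t₂g⁴ eg².
Orbital CFSE = -0.4Δ_oct = -0.4 × 13000 = -5200 cm⁻¹.
High-spin has no excess pairs, so no pairing correction applies.

-5200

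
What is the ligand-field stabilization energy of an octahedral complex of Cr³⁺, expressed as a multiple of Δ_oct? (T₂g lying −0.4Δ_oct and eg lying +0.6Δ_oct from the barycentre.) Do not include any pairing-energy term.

Cr sits in group 6; removing 3 electrons leaves Cr³⁺ with 6 − 3 = 3 d electrons.
For octahedral d³ the high- and low-spin configurations coincide.
Configuration: t₂g³ eg⁰.
CFSE = 3(-0.4Δ_oct) + 0(0.6Δ_oct) = -1.2Δ_oct + 0.0Δ_oct = -1.2Δ_oct.

-1.2 Δ_oct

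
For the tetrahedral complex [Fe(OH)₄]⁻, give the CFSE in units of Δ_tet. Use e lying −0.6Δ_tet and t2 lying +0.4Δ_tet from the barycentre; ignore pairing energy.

Each OH⁻ contributes -1; 4 × (-1) = -4. With overall charge -1, Fe is in the +3 oxidation state.
Fe sits in group 8; removing 3 electrons leaves Fe³⁺ with 8 − 3 = 5 d electrons.
With tetrahedral geometry the complex is necessarily high-spin.
Configuration: e^2 t2^3.
CFSE = 2(-0.6Δ_tet) + 3(0.4Δ_tet) = -1.2Δ_tet + 1.2Δ_tet = 0.0Δ_tet.

0.0 Δ_tet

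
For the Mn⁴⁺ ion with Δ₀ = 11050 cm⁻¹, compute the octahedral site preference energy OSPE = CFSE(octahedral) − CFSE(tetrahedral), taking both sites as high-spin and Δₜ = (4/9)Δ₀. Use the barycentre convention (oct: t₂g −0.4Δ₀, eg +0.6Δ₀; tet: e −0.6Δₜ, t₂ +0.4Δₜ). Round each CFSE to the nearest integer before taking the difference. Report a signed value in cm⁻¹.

Mn sits in group 7; removing 4 electrons leaves Mn⁴⁺ with 7 − 4 = 3 d electrons.
In an octahedral site d³ (HS) is t₂g³ eg⁰, giving CFSE(oct) = -1.2Δ₀ = -13260 cm⁻¹.
Tetrahedral: e² t₂¹, CFSE = 2(−0.6) + 1(+0.4) = -0.8Δₜ = -0.8 × (4/9) × 11050 = -3929 cm⁻¹.
OSPE = -13260 − (-3929) = -9331 cm⁻¹.

-9331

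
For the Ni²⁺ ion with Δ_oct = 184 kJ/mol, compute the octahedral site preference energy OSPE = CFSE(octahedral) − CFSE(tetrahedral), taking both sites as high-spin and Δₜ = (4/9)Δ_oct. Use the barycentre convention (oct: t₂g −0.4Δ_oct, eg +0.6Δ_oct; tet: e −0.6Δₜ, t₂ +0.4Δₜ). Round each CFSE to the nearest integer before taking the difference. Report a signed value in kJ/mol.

-156

Ni sits in group 10; removing 2 electrons leaves Ni²⁺ with 10 − 2 = 8 d electrons.
Octahedral high-spin t2g^6 e_g^2: CFSE = -1.2 × 184 = -221 kJ/mol.
Tetrahedral: e^4 t2^4, CFSE = 4(−0.6) + 4(+0.4) = -0.8Δₜ = -0.8 × (4/9) × 184 = -65 kJ/mol.
OSPE = -221 − (-65) = -156 kJ/mol.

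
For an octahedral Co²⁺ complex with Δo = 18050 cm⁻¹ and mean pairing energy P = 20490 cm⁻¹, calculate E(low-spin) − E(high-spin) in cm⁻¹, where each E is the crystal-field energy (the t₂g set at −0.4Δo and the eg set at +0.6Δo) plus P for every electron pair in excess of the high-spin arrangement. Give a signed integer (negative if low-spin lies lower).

Group 9 minus oxidation state +2 gives a d⁷ configuration for Co²⁺.
High-spin d⁷ fills as t₂g⁵ eg² with CFSE 5(−0.4) + 2(+0.6) = -0.8Δo = -14440 cm⁻¹.
For low-spin the configuration is t₂g⁶ eg¹: orbital energy -1.8 × 18050 = -32490 cm⁻¹, and 1 additional pair relative to high-spin adds 20490 cm⁻¹, giving -12000 cm⁻¹.
E(LS) − E(HS) = -12000 − (-14440) = 2440 cm⁻¹.

2440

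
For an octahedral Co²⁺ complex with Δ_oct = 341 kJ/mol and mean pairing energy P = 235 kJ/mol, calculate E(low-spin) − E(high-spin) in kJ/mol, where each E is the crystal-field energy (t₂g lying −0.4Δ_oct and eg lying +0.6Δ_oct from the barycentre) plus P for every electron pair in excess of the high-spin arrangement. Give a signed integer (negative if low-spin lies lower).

-106

Co is in group 9, so Co²⁺ is d⁷ (9 − 2 = 7).
High-spin d⁷ fills as t₂g⁵ eg² with CFSE 5(−0.4) + 2(+0.6) = -0.8Δ_oct = -273 kJ/mol.
Low-spin t₂g⁶ eg¹ gives -1.8Δ_oct = -614 kJ/mol, but forming 1 extra pair costs 1P = 235 kJ/mol, so E(LS) = -614 + 235 = -379 kJ/mol.
Thus E(LS) − E(HS) = -106 kJ/mol.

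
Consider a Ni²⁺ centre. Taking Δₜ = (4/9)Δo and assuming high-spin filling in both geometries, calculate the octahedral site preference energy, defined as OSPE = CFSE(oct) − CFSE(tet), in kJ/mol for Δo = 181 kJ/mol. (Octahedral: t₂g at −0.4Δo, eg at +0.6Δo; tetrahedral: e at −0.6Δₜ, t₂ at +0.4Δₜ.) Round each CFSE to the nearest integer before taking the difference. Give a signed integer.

-153

Ni is in group 10, so Ni²⁺ is d⁸ (10 − 2 = 8).
Octahedral (high-spin): t2g^6 e_g^2, CFSE = 6(−0.4) + 2(+0.6) = -1.2Δo = -1.2 × 181 = -217 kJ/mol.
Tetrahedral: e^4 t2^4, CFSE = 4(−0.6) + 4(+0.4) = -0.8Δₜ = -0.8 × (4/9) × 181 = -64 kJ/mol.
OSPE = -217 − (-64) = -153 kJ/mol.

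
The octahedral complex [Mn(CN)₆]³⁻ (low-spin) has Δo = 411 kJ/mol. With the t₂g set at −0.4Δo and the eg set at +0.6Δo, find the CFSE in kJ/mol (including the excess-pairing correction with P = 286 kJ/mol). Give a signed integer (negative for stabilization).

-372

Each CN⁻ contributes -1; 6 × (-1) = -6. With overall charge -3, Mn is in the +3 oxidation state.
Mn³⁺: group 7, so d-count = 7 − 3 = 4.
Configuration: t₂g⁴ eg⁰.
Orbital CFSE = 4(-0.4) + 0(0.6) = -1.6Δo = -1.6 × 411 = -658 kJ/mol.
Pairing penalty: 1 pair vs 0 in the high-spin reference → 1 extra × P = 286 kJ/mol.
Net CFSE = -658 + 286 = -372 kJ/mol.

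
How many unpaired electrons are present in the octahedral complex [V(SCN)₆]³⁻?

2

Each SCN⁻ contributes -1; 6 × (-1) = -6. With overall charge -3, V is in the +3 oxidation state.
V sits in group 5; removing 3 electrons leaves V³⁺ with 5 − 3 = 2 d electrons.
Configuration: t₂g² eg⁰, giving 2 unpaired electrons.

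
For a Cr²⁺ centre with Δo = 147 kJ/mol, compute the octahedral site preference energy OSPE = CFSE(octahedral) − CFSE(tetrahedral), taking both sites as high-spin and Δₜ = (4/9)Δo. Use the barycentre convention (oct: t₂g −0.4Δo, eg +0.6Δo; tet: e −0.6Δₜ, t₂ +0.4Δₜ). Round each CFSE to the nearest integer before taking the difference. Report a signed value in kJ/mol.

Cr is in group 6, so Cr²⁺ is d⁴ (6 − 2 = 4).
Octahedral (high-spin): t₂g³ eg¹, CFSE = 3(−0.4) + 1(+0.6) = -0.6Δo = -0.6 × 147 = -88 kJ/mol.
In a tetrahedral site the filling is e² t₂²: CFSE(tet) = -0.4Δₜ = -0.4 × (4/9)(147) = -26 kJ/mol.
OSPE = CFSE(oct) − CFSE(tet) = -88 − (-26) = -62 kJ/mol.

-62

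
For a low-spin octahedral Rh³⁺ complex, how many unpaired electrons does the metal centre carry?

Rh is in group 9, so Rh³⁺ is d⁶ (9 − 3 = 6).
Configuration: t₂g⁶ eg⁰, giving 0 unpaired electrons.

0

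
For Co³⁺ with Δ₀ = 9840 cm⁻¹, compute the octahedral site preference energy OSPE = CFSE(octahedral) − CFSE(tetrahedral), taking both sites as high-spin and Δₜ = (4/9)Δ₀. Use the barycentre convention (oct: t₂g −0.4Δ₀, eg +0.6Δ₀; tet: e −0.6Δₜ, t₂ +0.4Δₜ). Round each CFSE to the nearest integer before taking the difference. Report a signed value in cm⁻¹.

Group 9 minus oxidation state +3 gives a d⁶ configuration for Co³⁺.
Octahedral high-spin t2g^4 e_g^2: CFSE = -0.4 × 9840 = -3936 cm⁻¹.
In a tetrahedral site the filling is e^3 t2^3: CFSE(tet) = -0.6Δₜ = -0.6 × (4/9)(9840) = -2624 cm⁻¹.
OSPE = CFSE(oct) − CFSE(tet) = -3936 − (-2624) = -1312 cm⁻¹.

-1312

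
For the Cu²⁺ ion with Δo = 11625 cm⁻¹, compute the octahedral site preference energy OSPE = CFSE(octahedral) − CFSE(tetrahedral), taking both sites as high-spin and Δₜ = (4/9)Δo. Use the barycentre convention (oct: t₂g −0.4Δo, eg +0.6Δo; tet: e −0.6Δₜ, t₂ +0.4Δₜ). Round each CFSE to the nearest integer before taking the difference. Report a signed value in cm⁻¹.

Cu sits in group 11; removing 2 electrons leaves Cu²⁺ with 11 − 2 = 9 d electrons.
Octahedral high-spin t2g^6 e_g^3: CFSE = -0.6 × 11625 = -6975 cm⁻¹.
Tetrahedral: e^4 t2^5, CFSE = 4(−0.6) + 5(+0.4) = -0.4Δₜ = -0.4 × (4/9) × 11625 = -2067 cm⁻¹.
Subtracting, OSPE = -6975 − (-2067) = -4908 cm⁻¹.

-4908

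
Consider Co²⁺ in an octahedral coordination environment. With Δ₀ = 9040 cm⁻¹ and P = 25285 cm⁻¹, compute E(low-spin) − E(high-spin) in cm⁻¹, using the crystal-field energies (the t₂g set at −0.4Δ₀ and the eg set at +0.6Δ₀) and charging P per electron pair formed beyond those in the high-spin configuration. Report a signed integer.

16245

Co sits in group 9; removing 2 electrons leaves Co²⁺ with 9 − 2 = 7 d electrons.
High-spin: t₂g⁵ eg², CFSE = -0.8Δ₀ = -7232 cm⁻¹.
For low-spin the configuration is t₂g⁶ eg¹: orbital energy -1.8 × 9040 = -16272 cm⁻¹, and 1 additional pair relative to high-spin adds 25285 cm⁻¹, giving 9013 cm⁻¹.
Thus E(LS) − E(HS) = 16245 cm⁻¹.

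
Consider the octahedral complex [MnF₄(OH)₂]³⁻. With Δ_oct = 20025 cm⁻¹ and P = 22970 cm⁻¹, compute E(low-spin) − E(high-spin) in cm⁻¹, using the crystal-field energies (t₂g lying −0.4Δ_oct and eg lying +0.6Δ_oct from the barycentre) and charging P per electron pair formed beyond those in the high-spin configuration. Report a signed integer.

2945

Ligand charges: 4×(-1) from F⁻ and 2×(-1) from OH⁻ sum to -6; with overall charge -3, Mn is +3.
Mn³⁺: group 7, so d-count = 7 − 3 = 4.
High-spin: t₂g³ eg¹, CFSE = -0.6Δ_oct = -12015 cm⁻¹.
Low-spin: t₂g⁴ eg⁰, orbital CFSE = -1.6Δ_oct = -32040 cm⁻¹; plus 1 excess pair × P = +22970 cm⁻¹; total -9070 cm⁻¹.
E(LS) − E(HS) = -9070 − (-12015) = 2945 cm⁻¹.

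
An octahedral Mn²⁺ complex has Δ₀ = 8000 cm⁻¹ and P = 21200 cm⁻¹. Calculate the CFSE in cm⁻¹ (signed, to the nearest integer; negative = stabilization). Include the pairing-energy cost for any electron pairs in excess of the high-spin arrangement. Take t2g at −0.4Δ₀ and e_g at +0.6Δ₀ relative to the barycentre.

0

Group 7 minus oxidation state +2 gives a d⁵ configuration for Mn²⁺.
Δ₀ < P, so pairing is avoided: the ground state is high-spin.
Configuration: t2g^3 e_g^2.
Orbital CFSE = 0.0Δ₀ = 0.0 × 8000 = 0 cm⁻¹.
High-spin has no excess pairs, so no pairing correction applies.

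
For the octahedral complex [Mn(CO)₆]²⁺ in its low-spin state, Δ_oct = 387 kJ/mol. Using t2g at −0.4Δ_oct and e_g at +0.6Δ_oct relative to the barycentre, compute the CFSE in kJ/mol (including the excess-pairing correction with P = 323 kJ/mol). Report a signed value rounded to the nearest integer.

CO is neutral, so the +2 overall charge sits on Mn: oxidation state +2.
Mn sits in group 7; removing 2 electrons leaves Mn²⁺ with 7 − 2 = 5 d electrons.
Configuration: t2g^5 e_g^0.
CFSE(orbital) = 5×(-0.4Δ_oct) + 0×(0.6Δ_oct) = -2.0Δ_oct; with Δ_oct = 387 kJ/mol that is -774 kJ/mol.
Relative to high-spin t2g^3 e_g^2 (0 paired), the low-spin configuration has 2 additional pairs, contributing +2 × 323 = +646 kJ/mol.
Overall CFSE = -774 + 646 = -128 kJ/mol.

-128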